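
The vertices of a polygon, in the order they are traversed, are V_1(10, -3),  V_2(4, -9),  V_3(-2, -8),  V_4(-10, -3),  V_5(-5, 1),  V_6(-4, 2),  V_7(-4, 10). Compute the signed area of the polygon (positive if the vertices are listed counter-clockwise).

-176.5

Σ = (-78) + (-50) + (-74) + (-25) + (-6) + (-32) + (-88) = -353
Signed area = Σ/2 = -176.5 (negative ⇒ clockwise traversal).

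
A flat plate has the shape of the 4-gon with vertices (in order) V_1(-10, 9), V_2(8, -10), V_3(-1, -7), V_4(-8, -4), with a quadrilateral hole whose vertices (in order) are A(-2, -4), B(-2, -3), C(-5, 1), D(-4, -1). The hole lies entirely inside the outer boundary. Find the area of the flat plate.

Outer boundary:
Cross-terms: 28, -66, -52, -112  ⇒  Σ = -202
Area = |Σ|/2 = 101.
Hole:
Apply the shoelace (surveyor's) formula: 2A = Σ (x_i·y_{i+1} − x_{i+1}·y_i), indices taken mod 4.
A→B: (-2)(-3) − (-2)(-4) = -2
B→C: (-2)(1) − (-5)(-3) = -17
C→D: (-5)(-1) − (-4)(1) = 9
D→A: (-4)(-4) − (-2)(-1) = 14
Σ = 4
Area = |Σ|/2 = 2.
Net area = 101 − 2 = 99.

99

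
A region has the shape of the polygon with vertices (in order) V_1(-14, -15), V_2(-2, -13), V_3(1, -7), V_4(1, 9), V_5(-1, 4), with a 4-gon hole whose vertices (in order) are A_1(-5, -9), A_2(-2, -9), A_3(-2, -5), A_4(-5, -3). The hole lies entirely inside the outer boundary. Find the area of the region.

Outer boundary:
Apply the shoelace (surveyor's) formula: 2A = Σ (x_i·y_{i+1} − x_{i+1}·y_i), indices taken mod 5.
V_1→V_2: (-14)(-13) − (-2)(-15) = 152
V_2→V_3: (-2)(-7) − (1)(-13) = 27
V_3→V_4: (1)(9) − (1)(-7) = 16
V_4→V_5: (1)(4) − (-1)(9) = 13
V_5→V_1: (-1)(-15) − (-14)(4) = 71
Σ = 279
Area = |Σ|/2 = 139.5.
Hole:
Apply the surveyor's formula: 2A = Σ (x_i·y_{i+1} − x_{i+1}·y_i), indices taken mod 4.
Σ = (27) + (-8) + (-19) + (30) = 30
Area = |Σ|/2 = 15.
Net area = 139.5 − 15 = 124.5.

124.5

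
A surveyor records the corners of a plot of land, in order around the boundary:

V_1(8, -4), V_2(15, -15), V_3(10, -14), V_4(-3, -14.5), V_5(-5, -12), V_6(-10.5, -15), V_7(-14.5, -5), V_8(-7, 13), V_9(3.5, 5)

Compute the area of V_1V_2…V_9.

458.75

Σ = (-60) + (-60) + (-187) + (-36.5) + (-51) + (-165) + (-223.5) + (-80.5) + (-54) = -917.5
Area = |Σ|/2 = 458.75.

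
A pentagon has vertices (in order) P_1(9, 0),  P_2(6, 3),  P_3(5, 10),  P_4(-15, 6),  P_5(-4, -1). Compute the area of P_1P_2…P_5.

Cross-terms: 27, 45, 180, 39, 9  ⇒  Σ = 300
Area = |Σ|/2 = 150.

150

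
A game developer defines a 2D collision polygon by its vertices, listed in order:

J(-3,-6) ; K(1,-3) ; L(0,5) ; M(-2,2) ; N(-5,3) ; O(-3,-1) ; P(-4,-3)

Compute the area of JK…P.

Apply the shoelace (surveyor's) formula: 2A = Σ (x_i·y_{i+1} − x_{i+1}·y_i), indices taken mod 7.
Cross-terms: 15, 5, 10, 4, 14, 5, 15  ⇒  Σ = 68
Area = |Σ|/2 = 34.

34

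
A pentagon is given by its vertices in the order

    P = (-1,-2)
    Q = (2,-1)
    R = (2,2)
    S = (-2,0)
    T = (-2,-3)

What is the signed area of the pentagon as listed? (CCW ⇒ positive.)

Σ = (5) + (6) + (4) + (6) + (1) = 22
Signed area = Σ/2 = 11 (positive ⇒ counter-clockwise traversal).

11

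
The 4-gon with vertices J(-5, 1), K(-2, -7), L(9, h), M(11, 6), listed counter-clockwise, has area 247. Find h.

-23

The doubled signed area Σ (x_i y_{i+1} − x_{i+1} y_i) is linear in h.
With h=0 it equals 195; the coefficient of h is -13 (from the two edges through L).
So -13·h + 195 = 2·247 = 494 ⇒ h = -23.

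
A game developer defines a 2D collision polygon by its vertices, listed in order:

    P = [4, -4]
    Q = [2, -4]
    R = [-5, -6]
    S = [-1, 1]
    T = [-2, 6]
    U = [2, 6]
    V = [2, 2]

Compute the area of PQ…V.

Apply the shoelace (surveyor's) formula: 2A = Σ (x_i·y_{i+1} − x_{i+1}·y_i), indices taken mod 7.
Σ = (-8) + (-32) + (-11) + (-4) + (-24) + (-8) + (-16) = -103
Area = |Σ|/2 = 51.5.

51.5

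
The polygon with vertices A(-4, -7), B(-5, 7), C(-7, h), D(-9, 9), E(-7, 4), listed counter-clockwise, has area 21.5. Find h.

7

The doubled signed area Σ (x_i y_{i+1} − x_{i+1} y_i) is linear in h.
With h=0 it equals 15; the coefficient of h is 4 (from the two edges through C).
So 4·h + 15 = 2·21.5 = 43 ⇒ h = 7.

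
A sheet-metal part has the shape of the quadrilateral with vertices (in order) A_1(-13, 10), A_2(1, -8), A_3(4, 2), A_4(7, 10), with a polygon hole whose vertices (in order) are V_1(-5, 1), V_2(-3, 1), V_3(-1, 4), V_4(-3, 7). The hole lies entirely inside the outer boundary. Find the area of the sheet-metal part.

165

Outer boundary:
Apply Gauss's area formula: 2A = Σ (x_i·y_{i+1} − x_{i+1}·y_i), indices taken mod 4.
Σ = (94) + (34) + (26) + (200) = 354
Area = |Σ|/2 = 177.
Hole:
Cross-terms: -2, -11, 5, 32  ⇒  Σ = 24
Area = |Σ|/2 = 12.
Net area = 177 − 12 = 165.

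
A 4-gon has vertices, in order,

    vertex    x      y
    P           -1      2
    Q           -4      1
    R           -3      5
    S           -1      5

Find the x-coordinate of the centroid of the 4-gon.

-118/51

Apply the shoelace (surveyor's) formula. First the cross-terms c_i = x_i·y_{i+1} − x_{i+1}·y_i:
  7, -17, -10, 3  ⇒  2A = -17, A = -8.5.
Then Σ (x_i + x_{i+1})·c_i = 118, so x̄ = 118 / (6·(-8.5)) = -118/51.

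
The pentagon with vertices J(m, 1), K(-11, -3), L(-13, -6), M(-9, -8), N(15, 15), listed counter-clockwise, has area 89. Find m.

The doubled signed area Σ (x_i y_{i+1} − x_{i+1} y_i) is linear in m.
With m=0 it equals 88; the coefficient of m is -18 (from the two edges through J).
So -18·m + 88 = 2·89 = 178 ⇒ m = -5.

-5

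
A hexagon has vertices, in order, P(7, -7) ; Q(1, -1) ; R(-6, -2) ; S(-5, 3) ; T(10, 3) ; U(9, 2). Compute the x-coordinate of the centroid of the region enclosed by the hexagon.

138/55

Apply Gauss's area formula. First the cross-terms c_i = x_i·y_{i+1} − x_{i+1}·y_i:
  0, -8, -28, -45, -7, -77  ⇒  2A = -165, A = -82.5.
Then Σ (x_i + x_{i+1})·c_i = -1242, so x̄ = -1242 / (6·(-82.5)) = 138/55.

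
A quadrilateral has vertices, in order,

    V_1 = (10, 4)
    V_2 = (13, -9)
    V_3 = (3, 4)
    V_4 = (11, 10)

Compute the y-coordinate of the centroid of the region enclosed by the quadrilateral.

Apply the surveyor's formula. First the cross-terms c_i = x_i·y_{i+1} − x_{i+1}·y_i:
  -142, 79, -14, -56  ⇒  2A = -133, A = -66.5.
Then Σ (y_i + y_{i+1})·c_i = -665, so ȳ = -665 / (6·(-66.5)) = 5/3.

5/3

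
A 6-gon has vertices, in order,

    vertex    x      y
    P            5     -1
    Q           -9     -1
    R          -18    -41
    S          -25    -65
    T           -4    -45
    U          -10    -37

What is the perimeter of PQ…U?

|PQ| = √((-14)² + (0)²) = √196 = 14
|QR| = √((-9)² + (-40)²) = √1681 = 41
|RS| = √((-7)² + (-24)²) = √625 = 25
|ST| = √((21)² + (20)²) = √841 = 29
|TU| = √((-6)² + (8)²) = √100 = 10
|UP| = √((15)² + (36)²) = √1521 = 39
Perimeter = 14 + 41 + 25 + 29 + 10 + 39 = 158.

158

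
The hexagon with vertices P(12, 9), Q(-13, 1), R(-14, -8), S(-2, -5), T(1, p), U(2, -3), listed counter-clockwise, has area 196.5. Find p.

The doubled signed area Σ (x_i y_{i+1} − x_{i+1} y_i) is linear in p.
With p=0 it equals 357; the coefficient of p is -4 (from the two edges through T).
So -4·p + 357 = 2·196.5 = 393 ⇒ p = -9.

-9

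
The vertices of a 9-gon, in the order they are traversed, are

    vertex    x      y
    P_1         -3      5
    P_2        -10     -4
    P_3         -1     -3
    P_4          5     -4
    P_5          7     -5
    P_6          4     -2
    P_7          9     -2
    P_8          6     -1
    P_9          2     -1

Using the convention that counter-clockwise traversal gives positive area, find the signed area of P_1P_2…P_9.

Apply the shoelace formula: 2A = Σ (x_i·y_{i+1} − x_{i+1}·y_i), indices taken mod 9.
Σ = (62) + (26) + (19) + (3) + (6) + (10) + (3) + (-4) + (7) = 132
Signed area = Σ/2 = 66 (positive ⇒ counter-clockwise traversal).

66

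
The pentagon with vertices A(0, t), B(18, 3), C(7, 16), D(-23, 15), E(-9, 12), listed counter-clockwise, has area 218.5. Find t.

Write out the shoelace sum; only the two edges meeting at A involve t:
2·Area = [((-9)·t − 0·12) + (0·3 − 18·t)] + 599
       = -27·t + 599 = 437
⇒ t = 6.

6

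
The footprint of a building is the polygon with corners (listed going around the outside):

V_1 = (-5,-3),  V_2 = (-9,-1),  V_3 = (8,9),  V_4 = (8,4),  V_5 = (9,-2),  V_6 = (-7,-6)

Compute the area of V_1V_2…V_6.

Apply the shoelace (surveyor's) formula: 2A = Σ (x_i·y_{i+1} − x_{i+1}·y_i), indices taken mod 6.
V_1→V_2: (-5)(-1) − (-9)(-3) = -22
V_2→V_3: (-9)(9) − (8)(-1) = -73
V_3→V_4: (8)(4) − (8)(9) = -40
V_4→V_5: (8)(-2) − (9)(4) = -52
V_5→V_6: (9)(-6) − (-7)(-2) = -68
V_6→V_1: (-7)(-3) − (-5)(-6) = -9
Σ = -264
Area = |Σ|/2 = 132.

132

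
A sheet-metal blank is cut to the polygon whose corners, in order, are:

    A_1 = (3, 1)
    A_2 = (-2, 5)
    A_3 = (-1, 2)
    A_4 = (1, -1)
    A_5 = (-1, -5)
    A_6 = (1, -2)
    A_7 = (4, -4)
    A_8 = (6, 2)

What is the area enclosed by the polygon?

Cross-terms: 17, 1, -1, -6, 7, 4, 32, 0  ⇒  Σ = 54
Area = |Σ|/2 = 27.

27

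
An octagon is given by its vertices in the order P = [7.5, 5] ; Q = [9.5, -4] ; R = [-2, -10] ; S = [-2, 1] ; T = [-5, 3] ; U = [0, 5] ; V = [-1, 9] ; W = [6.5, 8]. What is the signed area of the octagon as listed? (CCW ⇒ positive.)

P→Q: (7.5)(-4) − (9.5)(5) = -77.5
Q→R: (9.5)(-10) − (-2)(-4) = -103
R→S: (-2)(1) − (-2)(-10) = -22
S→T: (-2)(3) − (-5)(1) = -1
T→U: (-5)(5) − (0)(3) = -25
U→V: (0)(9) − (-1)(5) = 5
V→W: (-1)(8) − (6.5)(9) = -66.5
W→P: (6.5)(5) − (7.5)(8) = -27.5
Σ = -317.5
Signed area = Σ/2 = -158.75 (negative ⇒ clockwise traversal).

-158.75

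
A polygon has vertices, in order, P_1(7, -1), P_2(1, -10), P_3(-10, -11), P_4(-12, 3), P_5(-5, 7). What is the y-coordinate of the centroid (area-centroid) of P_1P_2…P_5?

Apply the shoelace (surveyor's) formula. First the cross-terms c_i = x_i·y_{i+1} − x_{i+1}·y_i:
  -69, -111, -162, -69, -44  ⇒  2A = -455, A = -227.5.
Then Σ (y_i + y_{i+1})·c_i = 3432, so ȳ = 3432 / (6·(-227.5)) = -88/35.

-88/35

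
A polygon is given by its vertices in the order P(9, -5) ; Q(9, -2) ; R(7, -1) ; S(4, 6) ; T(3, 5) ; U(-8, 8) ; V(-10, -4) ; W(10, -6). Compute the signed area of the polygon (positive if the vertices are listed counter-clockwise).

Cross-terms: 27, 5, 46, 2, 64, 112, 100, 4  ⇒  Σ = 360
Signed area = Σ/2 = 180 (positive ⇒ counter-clockwise traversal).

180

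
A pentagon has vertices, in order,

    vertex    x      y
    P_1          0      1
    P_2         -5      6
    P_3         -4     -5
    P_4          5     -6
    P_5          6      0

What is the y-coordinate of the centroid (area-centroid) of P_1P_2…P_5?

Apply the surveyor's formula. First the cross-terms c_i = x_i·y_{i+1} − x_{i+1}·y_i:
  5, 49, 49, 36, 6  ⇒  2A = 145, A = 72.5.
Then Σ (y_i + y_{i+1})·c_i = -665, so ȳ = -665 / (6·72.5) = -133/87.

-133/87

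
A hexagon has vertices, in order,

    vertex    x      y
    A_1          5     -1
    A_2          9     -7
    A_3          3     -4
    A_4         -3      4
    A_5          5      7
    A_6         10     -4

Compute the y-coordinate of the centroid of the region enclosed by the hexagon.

Apply the shoelace (surveyor's) formula. First the cross-terms c_i = x_i·y_{i+1} − x_{i+1}·y_i:
  -26, -15, 0, -41, -90, 10  ⇒  2A = -162, A = -81.
Then Σ (y_i + y_{i+1})·c_i = -398, so ȳ = -398 / (6·(-81)) = 199/243.

199/243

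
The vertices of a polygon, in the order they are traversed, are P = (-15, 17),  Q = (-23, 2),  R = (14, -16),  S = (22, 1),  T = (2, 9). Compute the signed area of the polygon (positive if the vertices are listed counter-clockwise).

716

Apply the shoelace (surveyor's) formula: 2A = Σ (x_i·y_{i+1} − x_{i+1}·y_i), indices taken mod 5.
Σ = (361) + (340) + (366) + (196) + (169) = 1432
Signed area = Σ/2 = 716 (positive ⇒ counter-clockwise traversal).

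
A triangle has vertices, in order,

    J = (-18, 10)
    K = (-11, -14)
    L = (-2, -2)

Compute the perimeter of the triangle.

|JK| = √((7)² + (-24)²) = √625 = 25
|KL| = √((9)² + (12)²) = √225 = 15
|LJ| = √((-16)² + (12)²) = √400 = 20
Perimeter = 25 + 15 + 20 = 60.

60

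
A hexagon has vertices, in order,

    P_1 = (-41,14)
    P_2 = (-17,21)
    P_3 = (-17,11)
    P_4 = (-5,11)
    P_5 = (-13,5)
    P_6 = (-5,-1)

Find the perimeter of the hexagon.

106

|P_1P_2| = √((24)² + (7)²) = √625 = 25
|P_2P_3| = √((0)² + (-10)²) = √100 = 10
|P_3P_4| = √((12)² + (0)²) = √144 = 12
|P_4P_5| = √((-8)² + (-6)²) = √100 = 10
|P_5P_6| = √((8)² + (-6)²) = √100 = 10
|P_6P_1| = √((-36)² + (15)²) = √1521 = 39
Perimeter = 25 + 10 + 12 + 10 + 10 + 39 = 106.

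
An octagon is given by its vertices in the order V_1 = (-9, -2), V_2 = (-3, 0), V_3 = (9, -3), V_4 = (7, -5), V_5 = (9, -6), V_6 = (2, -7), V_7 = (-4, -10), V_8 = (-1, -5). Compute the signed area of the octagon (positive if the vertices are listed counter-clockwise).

-75

Apply the surveyor's formula: 2A = Σ (x_i·y_{i+1} − x_{i+1}·y_i), indices taken mod 8.
Σ = (-6) + (9) + (-24) + (3) + (-51) + (-48) + (10) + (-43) = -150
Signed area = Σ/2 = -75 (negative ⇒ clockwise traversal).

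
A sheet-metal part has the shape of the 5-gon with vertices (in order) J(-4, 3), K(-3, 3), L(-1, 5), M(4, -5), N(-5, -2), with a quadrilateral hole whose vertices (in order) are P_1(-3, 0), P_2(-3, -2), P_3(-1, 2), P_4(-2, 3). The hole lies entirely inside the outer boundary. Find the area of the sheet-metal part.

Outer boundary:
Apply the shoelace (surveyor's) formula: 2A = Σ (x_i·y_{i+1} − x_{i+1}·y_i), indices taken mod 5.
Σ = (-3) + (-12) + (-15) + (-33) + (-23) = -86
Area = |Σ|/2 = 43.
Hole:
Σ = (6) + (-8) + (1) + (9) = 8
Area = |Σ|/2 = 4.
Net area = 43 − 4 = 39.

39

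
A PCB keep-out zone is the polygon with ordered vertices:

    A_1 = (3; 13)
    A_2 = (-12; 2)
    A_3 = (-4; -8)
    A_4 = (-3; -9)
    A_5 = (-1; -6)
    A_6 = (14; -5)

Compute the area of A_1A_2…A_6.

Apply the surveyor's formula: 2A = Σ (x_i·y_{i+1} − x_{i+1}·y_i), indices taken mod 6.
Cross-terms: 162, 104, 12, 9, 89, 197  ⇒  Σ = 573
Area = |Σ|/2 = 286.5.

286.5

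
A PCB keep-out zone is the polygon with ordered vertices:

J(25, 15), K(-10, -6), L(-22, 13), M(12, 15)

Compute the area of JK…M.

Apply Gauss's area formula: 2A = Σ (x_i·y_{i+1} − x_{i+1}·y_i), indices taken mod 4.
Cross-terms: 0, -262, -486, -195  ⇒  Σ = -943
Area = |Σ|/2 = 471.5.

471.5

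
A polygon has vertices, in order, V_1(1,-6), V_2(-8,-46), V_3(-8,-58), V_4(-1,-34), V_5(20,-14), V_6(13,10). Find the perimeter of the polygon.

152

|V_1V_2| = √((-9)² + (-40)²) = √1681 = 41
|V_2V_3| = √((0)² + (-12)²) = √144 = 12
|V_3V_4| = √((7)² + (24)²) = √625 = 25
|V_4V_5| = √((21)² + (20)²) = √841 = 29
|V_5V_6| = √((-7)² + (24)²) = √625 = 25
|V_6V_1| = √((-12)² + (-16)²) = √400 = 20
Perimeter = 41 + 12 + 25 + 29 + 25 + 20 = 152.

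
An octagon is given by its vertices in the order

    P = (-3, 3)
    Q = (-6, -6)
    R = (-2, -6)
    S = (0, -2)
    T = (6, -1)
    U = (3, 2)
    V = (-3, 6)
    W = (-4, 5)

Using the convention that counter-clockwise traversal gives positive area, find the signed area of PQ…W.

Apply the shoelace (surveyor's) formula: 2A = Σ (x_i·y_{i+1} − x_{i+1}·y_i), indices taken mod 8.
P→Q: (-3)(-6) − (-6)(3) = 36
Q→R: (-6)(-6) − (-2)(-6) = 24
R→S: (-2)(-2) − (0)(-6) = 4
S→T: (0)(-1) − (6)(-2) = 12
T→U: (6)(2) − (3)(-1) = 15
U→V: (3)(6) − (-3)(2) = 24
V→W: (-3)(5) − (-4)(6) = 9
W→P: (-4)(3) − (-3)(5) = 3
Σ = 127
Signed area = Σ/2 = 63.5 (positive ⇒ counter-clockwise traversal).

63.5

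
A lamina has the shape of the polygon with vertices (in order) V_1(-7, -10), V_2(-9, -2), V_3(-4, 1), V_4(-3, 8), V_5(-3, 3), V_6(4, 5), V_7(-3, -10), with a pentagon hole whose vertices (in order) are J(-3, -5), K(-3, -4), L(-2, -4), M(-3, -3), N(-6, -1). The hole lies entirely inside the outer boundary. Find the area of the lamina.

Outer boundary:
Apply Gauss's area formula: 2A = Σ (x_i·y_{i+1} − x_{i+1}·y_i), indices taken mod 7.
V_1→V_2: (-7)(-2) − (-9)(-10) = -76
V_2→V_3: (-9)(1) − (-4)(-2) = -17
V_3→V_4: (-4)(8) − (-3)(1) = -29
V_4→V_5: (-3)(3) − (-3)(8) = 15
V_5→V_6: (-3)(5) − (4)(3) = -27
V_6→V_7: (4)(-10) − (-3)(5) = -25
V_7→V_1: (-3)(-10) − (-7)(-10) = -40
Σ = -199
Area = |Σ|/2 = 99.5.
Hole:
Apply the surveyor's formula: 2A = Σ (x_i·y_{i+1} − x_{i+1}·y_i), indices taken mod 5.
Σ = (-3) + (4) + (-6) + (-15) + (27) = 7
Area = |Σ|/2 = 3.5.
Net area = 99.5 − 3.5 = 96.

96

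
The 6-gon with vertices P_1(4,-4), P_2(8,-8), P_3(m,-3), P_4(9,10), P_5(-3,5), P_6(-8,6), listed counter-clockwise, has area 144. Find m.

10

The doubled signed area Σ (x_i y_{i+1} − x_{i+1} y_i) is linear in m.
With m=0 it equals 108; the coefficient of m is 18 (from the two edges through P_3).
So 18·m + 108 = 2·144 = 288 ⇒ m = 10.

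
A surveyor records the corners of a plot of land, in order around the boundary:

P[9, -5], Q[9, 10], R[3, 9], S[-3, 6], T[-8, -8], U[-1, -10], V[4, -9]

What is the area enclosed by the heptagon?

242.5

Apply the surveyor's formula: 2A = Σ (x_i·y_{i+1} − x_{i+1}·y_i), indices taken mod 7.
Cross-terms: 135, 51, 45, 72, 72, 49, 61  ⇒  Σ = 485
Area = |Σ|/2 = 242.5.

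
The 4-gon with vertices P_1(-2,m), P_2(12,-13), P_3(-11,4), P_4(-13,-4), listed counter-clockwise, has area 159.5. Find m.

-12

Write out the shoelace sum; only the two edges meeting at P_1 involve m:
2·Area = [((-13)·m − (-2)·(-4)) + ((-2)·(-13) − 12·m)] + 1
       = -25·m + 19 = 319
⇒ m = -12.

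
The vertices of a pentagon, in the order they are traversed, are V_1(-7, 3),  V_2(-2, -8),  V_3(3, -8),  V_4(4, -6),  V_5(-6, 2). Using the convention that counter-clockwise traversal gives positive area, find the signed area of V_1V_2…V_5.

Apply the shoelace formula: 2A = Σ (x_i·y_{i+1} − x_{i+1}·y_i), indices taken mod 5.
Cross-terms: 62, 40, 14, -28, -4  ⇒  Σ = 84
Signed area = Σ/2 = 42 (positive ⇒ counter-clockwise traversal).

42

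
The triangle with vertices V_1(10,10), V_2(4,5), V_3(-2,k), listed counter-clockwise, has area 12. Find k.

-4

The doubled signed area Σ (x_i y_{i+1} − x_{i+1} y_i) is linear in k.
With k=0 it equals 0; the coefficient of k is -6 (from the two edges through V_3).
So -6·k + 0 = 2·12 = 24 ⇒ k = -4.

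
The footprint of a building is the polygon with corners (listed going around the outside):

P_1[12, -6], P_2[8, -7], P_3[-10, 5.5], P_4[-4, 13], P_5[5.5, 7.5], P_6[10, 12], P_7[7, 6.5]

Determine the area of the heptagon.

209.75

Apply Gauss's area formula: 2A = Σ (x_i·y_{i+1} − x_{i+1}·y_i), indices taken mod 7.
P_1→P_2: (12)(-7) − (8)(-6) = -36
P_2→P_3: (8)(5.5) − (-10)(-7) = -26
P_3→P_4: (-10)(13) − (-4)(5.5) = -108
P_4→P_5: (-4)(7.5) − (5.5)(13) = -101.5
P_5→P_6: (5.5)(12) − (10)(7.5) = -9
P_6→P_7: (10)(6.5) − (7)(12) = -19
P_7→P_1: (7)(-6) − (12)(6.5) = -120
Σ = -419.5
Area = |Σ|/2 = 209.75.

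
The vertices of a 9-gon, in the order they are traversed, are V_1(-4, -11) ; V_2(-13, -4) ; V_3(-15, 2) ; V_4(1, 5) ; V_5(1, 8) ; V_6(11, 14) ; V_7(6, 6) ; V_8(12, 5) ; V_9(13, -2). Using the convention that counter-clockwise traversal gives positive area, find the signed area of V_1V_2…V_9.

-330.5

Σ = (-127) + (-86) + (-77) + (3) + (-74) + (-18) + (-42) + (-89) + (-151) = -661
Signed area = Σ/2 = -330.5 (negative ⇒ clockwise traversal).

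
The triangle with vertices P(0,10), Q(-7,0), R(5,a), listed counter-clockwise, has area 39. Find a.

6

Write out the shoelace sum; only the two edges meeting at R involve a:
2·Area = [((-7)·a − 5·0) + (5·10 − 0·a)] + 70
       = -7·a + 120 = 78
⇒ a = 6.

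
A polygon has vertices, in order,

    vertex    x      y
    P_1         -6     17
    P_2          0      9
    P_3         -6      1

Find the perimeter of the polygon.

36

|P_1P_2| = √((6)² + (-8)²) = √100 = 10
|P_2P_3| = √((-6)² + (-8)²) = √100 = 10
|P_3P_1| = √((0)² + (16)²) = √256 = 16
Perimeter = 10 + 10 + 16 = 36.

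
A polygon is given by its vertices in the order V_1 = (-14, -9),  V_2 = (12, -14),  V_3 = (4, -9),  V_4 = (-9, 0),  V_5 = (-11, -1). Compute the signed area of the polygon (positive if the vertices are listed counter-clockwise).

Apply the shoelace formula: 2A = Σ (x_i·y_{i+1} − x_{i+1}·y_i), indices taken mod 5.
V_1→V_2: (-14)(-14) − (12)(-9) = 304
V_2→V_3: (12)(-9) − (4)(-14) = -52
V_3→V_4: (4)(0) − (-9)(-9) = -81
V_4→V_5: (-9)(-1) − (-11)(0) = 9
V_5→V_1: (-11)(-9) − (-14)(-1) = 85
Σ = 265
Signed area = Σ/2 = 132.5 (positive ⇒ counter-clockwise traversal).

132.5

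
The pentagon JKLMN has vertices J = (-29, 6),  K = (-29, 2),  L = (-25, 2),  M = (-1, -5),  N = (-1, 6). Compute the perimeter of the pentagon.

72

|JK| = √((0)² + (-4)²) = √16 = 4
|KL| = √((4)² + (0)²) = √16 = 4
|LM| = √((24)² + (-7)²) = √625 = 25
|MN| = √((0)² + (11)²) = √121 = 11
|NJ| = √((-28)² + (0)²) = √784 = 28
Perimeter = 4 + 4 + 25 + 11 + 28 = 72.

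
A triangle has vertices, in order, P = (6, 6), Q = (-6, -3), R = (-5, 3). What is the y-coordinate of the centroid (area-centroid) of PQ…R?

2

Apply the shoelace formula. First the cross-terms c_i = x_i·y_{i+1} − x_{i+1}·y_i:
  18, -33, -48  ⇒  2A = -63, A = -31.5.
Then Σ (y_i + y_{i+1})·c_i = -378, so ȳ = -378 / (6·(-31.5)) = 2.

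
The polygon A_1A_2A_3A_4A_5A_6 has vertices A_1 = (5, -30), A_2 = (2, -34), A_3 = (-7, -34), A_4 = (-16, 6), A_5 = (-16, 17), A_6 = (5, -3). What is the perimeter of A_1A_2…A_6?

|A_1A_2| = √((-3)² + (-4)²) = √25 = 5
|A_2A_3| = √((-9)² + (0)²) = √81 = 9
|A_3A_4| = √((-9)² + (40)²) = √1681 = 41
|A_4A_5| = √((0)² + (11)²) = √121 = 11
|A_5A_6| = √((21)² + (-20)²) = √841 = 29
|A_6A_1| = √((0)² + (-27)²) = √729 = 27
Perimeter = 5 + 9 + 41 + 11 + 29 + 27 = 122.

122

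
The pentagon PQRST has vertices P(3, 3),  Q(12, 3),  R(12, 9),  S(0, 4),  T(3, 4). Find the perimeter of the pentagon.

32

|PQ| = √((9)² + (0)²) = √81 = 9
|QR| = √((0)² + (6)²) = √36 = 6
|RS| = √((-12)² + (-5)²) = √169 = 13
|ST| = √((3)² + (0)²) = √9 = 3
|TP| = √((0)² + (-1)²) = √1 = 1
Perimeter = 9 + 6 + 13 + 3 + 1 = 32.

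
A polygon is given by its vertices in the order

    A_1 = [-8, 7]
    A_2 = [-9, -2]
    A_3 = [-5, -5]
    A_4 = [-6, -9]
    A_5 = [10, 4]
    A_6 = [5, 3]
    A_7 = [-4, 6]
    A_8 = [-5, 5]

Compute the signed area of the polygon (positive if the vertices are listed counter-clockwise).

131

Apply the shoelace (surveyor's) formula: 2A = Σ (x_i·y_{i+1} − x_{i+1}·y_i), indices taken mod 8.
Σ = (79) + (35) + (15) + (66) + (10) + (42) + (10) + (5) = 262
Signed area = Σ/2 = 131 (positive ⇒ counter-clockwise traversal).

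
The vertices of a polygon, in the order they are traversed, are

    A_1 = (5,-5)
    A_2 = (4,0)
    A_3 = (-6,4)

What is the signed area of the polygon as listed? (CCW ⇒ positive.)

Σ = (20) + (16) + (10) = 46
Signed area = Σ/2 = 23 (positive ⇒ counter-clockwise traversal).

23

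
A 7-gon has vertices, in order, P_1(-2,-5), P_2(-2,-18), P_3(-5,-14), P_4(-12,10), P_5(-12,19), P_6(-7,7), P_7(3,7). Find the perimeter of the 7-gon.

|P_1P_2| = √((0)² + (-13)²) = √169 = 13
|P_2P_3| = √((-3)² + (4)²) = √25 = 5
|P_3P_4| = √((-7)² + (24)²) = √625 = 25
|P_4P_5| = √((0)² + (9)²) = √81 = 9
|P_5P_6| = √((5)² + (-12)²) = √169 = 13
|P_6P_7| = √((10)² + (0)²) = √100 = 10
|P_7P_1| = √((-5)² + (-12)²) = √169 = 13
Perimeter = 13 + 5 + 25 + 9 + 13 + 10 + 13 = 88.

88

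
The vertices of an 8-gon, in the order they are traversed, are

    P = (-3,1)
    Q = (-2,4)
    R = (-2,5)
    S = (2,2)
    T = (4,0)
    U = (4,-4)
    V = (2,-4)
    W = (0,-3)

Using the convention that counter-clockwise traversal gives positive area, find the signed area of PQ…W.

Apply Gauss's area formula: 2A = Σ (x_i·y_{i+1} − x_{i+1}·y_i), indices taken mod 8.
Σ = (-10) + (-2) + (-14) + (-8) + (-16) + (-8) + (-6) + (-9) = -73
Signed area = Σ/2 = -36.5 (negative ⇒ clockwise traversal).

-36.5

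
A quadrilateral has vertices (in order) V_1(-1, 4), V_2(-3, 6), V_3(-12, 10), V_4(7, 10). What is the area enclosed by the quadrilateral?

Apply the shoelace (surveyor's) formula: 2A = Σ (x_i·y_{i+1} − x_{i+1}·y_i), indices taken mod 4.
Cross-terms: 6, 42, -190, 38  ⇒  Σ = -104
Area = |Σ|/2 = 52.

52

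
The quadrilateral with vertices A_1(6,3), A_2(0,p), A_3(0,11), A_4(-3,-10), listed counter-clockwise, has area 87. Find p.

Write out the shoelace sum; only the two edges meeting at A_2 involve p:
2·Area = [(6·p − 0·3) + (0·11 − 0·p)] + 84
       = 6·p + 84 = 174
⇒ p = 15.

15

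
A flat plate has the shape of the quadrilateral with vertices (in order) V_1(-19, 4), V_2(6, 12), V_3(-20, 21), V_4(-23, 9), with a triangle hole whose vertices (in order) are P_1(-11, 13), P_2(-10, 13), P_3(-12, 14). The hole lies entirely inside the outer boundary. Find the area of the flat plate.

247.5

Outer boundary:
Apply the shoelace formula: 2A = Σ (x_i·y_{i+1} − x_{i+1}·y_i), indices taken mod 4.
V_1→V_2: (-19)(12) − (6)(4) = -252
V_2→V_3: (6)(21) − (-20)(12) = 366
V_3→V_4: (-20)(9) − (-23)(21) = 303
V_4→V_1: (-23)(4) − (-19)(9) = 79
Σ = 496
Area = |Σ|/2 = 248.
Hole:
Apply Gauss's area formula: 2A = Σ (x_i·y_{i+1} − x_{i+1}·y_i), indices taken mod 3.
Σ = (-13) + (16) + (-2) = 1
Area = |Σ|/2 = 0.5.
Net area = 248 − 0.5 = 247.5.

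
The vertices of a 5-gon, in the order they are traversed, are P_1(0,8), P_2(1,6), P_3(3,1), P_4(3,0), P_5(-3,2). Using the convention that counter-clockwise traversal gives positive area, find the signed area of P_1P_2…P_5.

-23

Apply Gauss's area formula: 2A = Σ (x_i·y_{i+1} − x_{i+1}·y_i), indices taken mod 5.
Σ = (-8) + (-17) + (-3) + (6) + (-24) = -46
Signed area = Σ/2 = -23 (negative ⇒ clockwise traversal).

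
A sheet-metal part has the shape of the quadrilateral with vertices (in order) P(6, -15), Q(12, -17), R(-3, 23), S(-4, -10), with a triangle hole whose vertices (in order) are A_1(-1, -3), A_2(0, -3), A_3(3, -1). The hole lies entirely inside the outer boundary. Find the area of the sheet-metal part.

Outer boundary:
Cross-terms: 78, 225, 122, 120  ⇒  Σ = 545
Area = |Σ|/2 = 272.5.
Hole:
Apply the shoelace (surveyor's) formula: 2A = Σ (x_i·y_{i+1} − x_{i+1}·y_i), indices taken mod 3.
Cross-terms: 3, 9, -10  ⇒  Σ = 2
Area = |Σ|/2 = 1.
Net area = 272.5 − 1 = 271.5.

271.5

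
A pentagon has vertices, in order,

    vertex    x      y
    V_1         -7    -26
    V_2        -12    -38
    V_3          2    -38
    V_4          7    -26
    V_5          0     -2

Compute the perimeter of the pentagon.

|V_1V_2| = √((-5)² + (-12)²) = √169 = 13
|V_2V_3| = √((14)² + (0)²) = √196 = 14
|V_3V_4| = √((5)² + (12)²) = √169 = 13
|V_4V_5| = √((-7)² + (24)²) = √625 = 25
|V_5V_1| = √((-7)² + (-24)²) = √625 = 25
Perimeter = 13 + 14 + 13 + 25 + 25 = 90.

90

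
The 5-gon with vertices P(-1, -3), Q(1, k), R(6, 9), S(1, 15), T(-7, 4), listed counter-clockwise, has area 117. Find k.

-1

The doubled signed area Σ (x_i y_{i+1} − x_{i+1} y_i) is linear in k.
With k=0 it equals 227; the coefficient of k is -7 (from the two edges through Q).
So -7·k + 227 = 2·117 = 234 ⇒ k = -1.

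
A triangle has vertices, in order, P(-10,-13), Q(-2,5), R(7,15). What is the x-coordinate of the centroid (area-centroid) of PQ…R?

-5/3

Apply Gauss's area formula. First the cross-terms c_i = x_i·y_{i+1} − x_{i+1}·y_i:
  -76, -65, 59  ⇒  2A = -82, A = -41.
Then Σ (x_i + x_{i+1})·c_i = 410, so x̄ = 410 / (6·(-41)) = -5/3.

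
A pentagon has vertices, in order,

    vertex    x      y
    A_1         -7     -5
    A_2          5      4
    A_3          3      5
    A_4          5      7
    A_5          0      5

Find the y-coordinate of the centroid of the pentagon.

62/33

Apply the surveyor's formula. First the cross-terms c_i = x_i·y_{i+1} − x_{i+1}·y_i:
  -3, 13, -4, 25, 35  ⇒  2A = 66, A = 33.
Then Σ (y_i + y_{i+1})·c_i = 372, so ȳ = 372 / (6·33) = 62/33.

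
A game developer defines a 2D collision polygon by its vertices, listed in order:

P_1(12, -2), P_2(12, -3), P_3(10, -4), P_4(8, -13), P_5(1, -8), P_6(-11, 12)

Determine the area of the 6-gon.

Σ = (-12) + (-18) + (-98) + (-51) + (-76) + (-122) = -377
Area = |Σ|/2 = 188.5.

188.5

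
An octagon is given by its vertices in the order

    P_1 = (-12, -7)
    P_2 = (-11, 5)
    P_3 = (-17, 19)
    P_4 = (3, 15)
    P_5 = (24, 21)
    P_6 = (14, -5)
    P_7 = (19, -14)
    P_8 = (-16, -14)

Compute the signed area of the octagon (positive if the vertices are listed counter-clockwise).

Apply the surveyor's formula: 2A = Σ (x_i·y_{i+1} − x_{i+1}·y_i), indices taken mod 8.
Cross-terms: -137, -124, -312, -297, -414, -101, -490, -56  ⇒  Σ = -1931
Signed area = Σ/2 = -965.5 (negative ⇒ clockwise traversal).

-965.5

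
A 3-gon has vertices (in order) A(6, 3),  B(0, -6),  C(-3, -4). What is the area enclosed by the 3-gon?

19.5

Apply the shoelace (surveyor's) formula: 2A = Σ (x_i·y_{i+1} − x_{i+1}·y_i), indices taken mod 3.
Σ = (-36) + (-18) + (15) = -39
Area = |Σ|/2 = 19.5.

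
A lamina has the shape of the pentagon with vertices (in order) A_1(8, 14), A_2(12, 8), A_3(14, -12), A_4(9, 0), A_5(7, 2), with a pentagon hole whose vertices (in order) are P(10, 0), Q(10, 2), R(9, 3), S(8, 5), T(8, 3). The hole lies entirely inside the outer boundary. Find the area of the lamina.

72.5

Outer boundary:
Apply Gauss's area formula: 2A = Σ (x_i·y_{i+1} − x_{i+1}·y_i), indices taken mod 5.
Σ = (-104) + (-256) + (108) + (18) + (82) = -152
Area = |Σ|/2 = 76.
Hole:
P→Q: (10)(2) − (10)(0) = 20
Q→R: (10)(3) − (9)(2) = 12
R→S: (9)(5) − (8)(3) = 21
S→T: (8)(3) − (8)(5) = -16
T→P: (8)(0) − (10)(3) = -30
Σ = 7
Area = |Σ|/2 = 3.5.
Net area = 76 − 3.5 = 72.5.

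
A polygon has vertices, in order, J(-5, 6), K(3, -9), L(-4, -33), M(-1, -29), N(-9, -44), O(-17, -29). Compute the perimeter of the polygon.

118

|JK| = √((8)² + (-15)²) = √289 = 17
|KL| = √((-7)² + (-24)²) = √625 = 25
|LM| = √((3)² + (4)²) = √25 = 5
|MN| = √((-8)² + (-15)²) = √289 = 17
|NO| = √((-8)² + (15)²) = √289 = 17
|OJ| = √((12)² + (35)²) = √1369 = 37
Perimeter = 17 + 25 + 5 + 17 + 17 + 37 = 118.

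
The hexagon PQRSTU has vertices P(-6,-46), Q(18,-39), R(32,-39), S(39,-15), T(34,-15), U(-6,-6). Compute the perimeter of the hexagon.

150

|PQ| = √((24)² + (7)²) = √625 = 25
|QR| = √((14)² + (0)²) = √196 = 14
|RS| = √((7)² + (24)²) = √625 = 25
|ST| = √((-5)² + (0)²) = √25 = 5
|TU| = √((-40)² + (9)²) = √1681 = 41
|UP| = √((0)² + (-40)²) = √1600 = 40
Perimeter = 25 + 14 + 25 + 5 + 41 + 40 = 150.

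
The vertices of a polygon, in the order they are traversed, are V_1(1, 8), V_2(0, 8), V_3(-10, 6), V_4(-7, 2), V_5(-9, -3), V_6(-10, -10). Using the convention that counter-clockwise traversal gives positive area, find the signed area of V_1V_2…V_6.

Σ = (8) + (80) + (22) + (39) + (60) + (-70) = 139
Signed area = Σ/2 = 69.5 (positive ⇒ counter-clockwise traversal).

69.5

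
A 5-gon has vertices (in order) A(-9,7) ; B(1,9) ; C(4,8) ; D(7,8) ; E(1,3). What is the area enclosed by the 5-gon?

Σ = (-88) + (-28) + (-24) + (13) + (34) = -93
Area = |Σ|/2 = 46.5.

46.5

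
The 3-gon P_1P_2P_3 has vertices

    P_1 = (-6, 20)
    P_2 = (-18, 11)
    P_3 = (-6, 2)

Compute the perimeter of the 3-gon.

48

|P_1P_2| = √((-12)² + (-9)²) = √225 = 15
|P_2P_3| = √((12)² + (-9)²) = √225 = 15
|P_3P_1| = √((0)² + (18)²) = √324 = 18
Perimeter = 15 + 15 + 18 = 48.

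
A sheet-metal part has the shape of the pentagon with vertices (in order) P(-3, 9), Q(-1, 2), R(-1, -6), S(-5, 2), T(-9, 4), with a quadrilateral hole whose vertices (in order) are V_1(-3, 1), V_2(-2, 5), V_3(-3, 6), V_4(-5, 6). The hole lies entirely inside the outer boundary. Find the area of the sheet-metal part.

38.5

Outer boundary:
Σ = (3) + (8) + (-32) + (-2) + (-69) = -92
Area = |Σ|/2 = 46.
Hole:
Cross-terms: -13, 3, 12, 13  ⇒  Σ = 15
Area = |Σ|/2 = 7.5.
Net area = 46 − 7.5 = 38.5.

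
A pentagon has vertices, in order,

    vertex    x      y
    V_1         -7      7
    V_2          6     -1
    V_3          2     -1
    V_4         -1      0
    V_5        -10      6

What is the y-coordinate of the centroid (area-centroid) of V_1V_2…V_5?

601/222

Apply the surveyor's formula. First the cross-terms c_i = x_i·y_{i+1} − x_{i+1}·y_i:
  -35, -4, -1, -6, -28  ⇒  2A = -74, A = -37.
Then Σ (y_i + y_{i+1})·c_i = -601, so ȳ = -601 / (6·(-37)) = 601/222.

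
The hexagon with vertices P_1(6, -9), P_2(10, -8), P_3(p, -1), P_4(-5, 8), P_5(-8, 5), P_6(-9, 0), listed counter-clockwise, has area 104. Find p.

Write out the shoelace sum; only the two edges meeting at P_3 involve p:
2·Area = [(10·(-1) − p·(-8)) + (p·8 − (-5)·(-1))] + 207
       = 16·p + 192 = 208
⇒ p = 1.

1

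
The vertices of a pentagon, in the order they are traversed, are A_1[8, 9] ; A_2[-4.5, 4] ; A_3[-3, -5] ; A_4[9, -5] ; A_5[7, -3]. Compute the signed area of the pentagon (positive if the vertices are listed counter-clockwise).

Apply the shoelace formula: 2A = Σ (x_i·y_{i+1} − x_{i+1}·y_i), indices taken mod 5.
A_1→A_2: (8)(4) − (-4.5)(9) = 72.5
A_2→A_3: (-4.5)(-5) − (-3)(4) = 34.5
A_3→A_4: (-3)(-5) − (9)(-5) = 60
A_4→A_5: (9)(-3) − (7)(-5) = 8
A_5→A_1: (7)(9) − (8)(-3) = 87
Σ = 262
Signed area = Σ/2 = 131 (positive ⇒ counter-clockwise traversal).

131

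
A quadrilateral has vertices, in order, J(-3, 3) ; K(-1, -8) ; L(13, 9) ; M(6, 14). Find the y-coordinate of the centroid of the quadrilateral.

Apply the surveyor's formula. First the cross-terms c_i = x_i·y_{i+1} − x_{i+1}·y_i:
  27, 95, 128, 60  ⇒  2A = 310, A = 155.
Then Σ (y_i + y_{i+1})·c_i = 3924, so ȳ = 3924 / (6·155) = 654/155.

654/155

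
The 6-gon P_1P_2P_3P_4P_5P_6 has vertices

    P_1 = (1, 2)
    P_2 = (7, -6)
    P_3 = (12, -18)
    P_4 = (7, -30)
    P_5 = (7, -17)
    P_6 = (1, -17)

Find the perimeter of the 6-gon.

74

|P_1P_2| = √((6)² + (-8)²) = √100 = 10
|P_2P_3| = √((5)² + (-12)²) = √169 = 13
|P_3P_4| = √((-5)² + (-12)²) = √169 = 13
|P_4P_5| = √((0)² + (13)²) = √169 = 13
|P_5P_6| = √((-6)² + (0)²) = √36 = 6
|P_6P_1| = √((0)² + (19)²) = √361 = 19
Perimeter = 10 + 13 + 13 + 13 + 6 + 19 = 74.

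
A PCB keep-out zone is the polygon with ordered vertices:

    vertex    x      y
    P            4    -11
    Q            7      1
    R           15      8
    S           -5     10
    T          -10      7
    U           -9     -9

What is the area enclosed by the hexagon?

332.5

Apply Gauss's area formula: 2A = Σ (x_i·y_{i+1} − x_{i+1}·y_i), indices taken mod 6.
P→Q: (4)(1) − (7)(-11) = 81
Q→R: (7)(8) − (15)(1) = 41
R→S: (15)(10) − (-5)(8) = 190
S→T: (-5)(7) − (-10)(10) = 65
T→U: (-10)(-9) − (-9)(7) = 153
U→P: (-9)(-11) − (4)(-9) = 135
Σ = 665
Area = |Σ|/2 = 332.5.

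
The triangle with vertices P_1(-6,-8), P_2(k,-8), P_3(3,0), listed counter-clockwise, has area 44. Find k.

The doubled signed area Σ (x_i y_{i+1} − x_{i+1} y_i) is linear in k.
With k=0 it equals 48; the coefficient of k is 8 (from the two edges through P_2).
So 8·k + 48 = 2·44 = 88 ⇒ k = 5.

5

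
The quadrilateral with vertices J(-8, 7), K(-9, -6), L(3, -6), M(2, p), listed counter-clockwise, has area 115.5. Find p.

Write out the shoelace sum; only the two edges meeting at M involve p:
2·Area = [(3·p − 2·(-6)) + (2·7 − (-8)·p)] + 183
       = 11·p + 209 = 231
⇒ p = 2.

2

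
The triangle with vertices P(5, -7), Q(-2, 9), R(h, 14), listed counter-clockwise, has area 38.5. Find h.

Write out the shoelace sum; only the two edges meeting at R involve h:
2·Area = [((-2)·14 − h·9) + (h·(-7) − 5·14)] + 31
       = -16·h + -67 = 77
⇒ h = -9.

-9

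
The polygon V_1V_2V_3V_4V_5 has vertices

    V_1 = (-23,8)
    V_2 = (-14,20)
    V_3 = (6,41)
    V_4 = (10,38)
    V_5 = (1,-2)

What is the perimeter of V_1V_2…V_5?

|V_1V_2| = √((9)² + (12)²) = √225 = 15
|V_2V_3| = √((20)² + (21)²) = √841 = 29
|V_3V_4| = √((4)² + (-3)²) = √25 = 5
|V_4V_5| = √((-9)² + (-40)²) = √1681 = 41
|V_5V_1| = √((-24)² + (10)²) = √676 = 26
Perimeter = 15 + 29 + 5 + 41 + 26 = 116.

116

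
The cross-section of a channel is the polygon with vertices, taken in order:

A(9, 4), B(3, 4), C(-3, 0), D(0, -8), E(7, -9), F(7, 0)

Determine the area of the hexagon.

Apply the shoelace formula: 2A = Σ (x_i·y_{i+1} − x_{i+1}·y_i), indices taken mod 6.
A→B: (9)(4) − (3)(4) = 24
B→C: (3)(0) − (-3)(4) = 12
C→D: (-3)(-8) − (0)(0) = 24
D→E: (0)(-9) − (7)(-8) = 56
E→F: (7)(0) − (7)(-9) = 63
F→A: (7)(4) − (9)(0) = 28
Σ = 207
Area = |Σ|/2 = 103.5.

103.5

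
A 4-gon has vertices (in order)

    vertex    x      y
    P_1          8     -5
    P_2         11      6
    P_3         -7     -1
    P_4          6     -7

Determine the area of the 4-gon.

107.5

Apply the surveyor's formula: 2A = Σ (x_i·y_{i+1} − x_{i+1}·y_i), indices taken mod 4.
Σ = (103) + (31) + (55) + (26) = 215
Area = |Σ|/2 = 107.5.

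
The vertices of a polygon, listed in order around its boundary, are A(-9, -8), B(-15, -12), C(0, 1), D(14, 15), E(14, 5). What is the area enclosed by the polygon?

124

Apply Gauss's area formula: 2A = Σ (x_i·y_{i+1} − x_{i+1}·y_i), indices taken mod 5.
Σ = (-12) + (-15) + (-14) + (-140) + (-67) = -248
Area = |Σ|/2 = 124.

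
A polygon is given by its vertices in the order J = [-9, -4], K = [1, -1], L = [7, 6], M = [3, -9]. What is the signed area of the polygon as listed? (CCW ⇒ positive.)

-74

Σ = (13) + (13) + (-81) + (-93) = -148
Signed area = Σ/2 = -74 (negative ⇒ clockwise traversal).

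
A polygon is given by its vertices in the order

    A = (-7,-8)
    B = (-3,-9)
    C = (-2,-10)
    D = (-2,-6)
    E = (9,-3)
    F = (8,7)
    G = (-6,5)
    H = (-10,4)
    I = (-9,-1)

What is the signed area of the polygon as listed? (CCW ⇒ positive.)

Apply the shoelace formula: 2A = Σ (x_i·y_{i+1} − x_{i+1}·y_i), indices taken mod 9.
A→B: (-7)(-9) − (-3)(-8) = 39
B→C: (-3)(-10) − (-2)(-9) = 12
C→D: (-2)(-6) − (-2)(-10) = -8
D→E: (-2)(-3) − (9)(-6) = 60
E→F: (9)(7) − (8)(-3) = 87
F→G: (8)(5) − (-6)(7) = 82
G→H: (-6)(4) − (-10)(5) = 26
H→I: (-10)(-1) − (-9)(4) = 46
I→A: (-9)(-8) − (-7)(-1) = 65
Σ = 409
Signed area = Σ/2 = 204.5 (positive ⇒ counter-clockwise traversal).

204.5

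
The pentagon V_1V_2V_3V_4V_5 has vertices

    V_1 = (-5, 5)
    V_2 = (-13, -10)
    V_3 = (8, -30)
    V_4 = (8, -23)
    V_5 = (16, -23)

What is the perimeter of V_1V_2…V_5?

|V_1V_2| = √((-8)² + (-15)²) = √289 = 17
|V_2V_3| = √((21)² + (-20)²) = √841 = 29
|V_3V_4| = √((0)² + (7)²) = √49 = 7
|V_4V_5| = √((8)² + (0)²) = √64 = 8
|V_5V_1| = √((-21)² + (28)²) = √1225 = 35
Perimeter = 17 + 29 + 7 + 8 + 35 = 96.

96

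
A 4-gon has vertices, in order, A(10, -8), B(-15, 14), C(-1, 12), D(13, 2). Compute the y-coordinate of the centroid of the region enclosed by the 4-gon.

Apply the shoelace (surveyor's) formula. First the cross-terms c_i = x_i·y_{i+1} − x_{i+1}·y_i:
  20, -166, -158, -124  ⇒  2A = -428, A = -214.
Then Σ (y_i + y_{i+1})·c_i = -5664, so ȳ = -5664 / (6·(-214)) = 472/107.

472/107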